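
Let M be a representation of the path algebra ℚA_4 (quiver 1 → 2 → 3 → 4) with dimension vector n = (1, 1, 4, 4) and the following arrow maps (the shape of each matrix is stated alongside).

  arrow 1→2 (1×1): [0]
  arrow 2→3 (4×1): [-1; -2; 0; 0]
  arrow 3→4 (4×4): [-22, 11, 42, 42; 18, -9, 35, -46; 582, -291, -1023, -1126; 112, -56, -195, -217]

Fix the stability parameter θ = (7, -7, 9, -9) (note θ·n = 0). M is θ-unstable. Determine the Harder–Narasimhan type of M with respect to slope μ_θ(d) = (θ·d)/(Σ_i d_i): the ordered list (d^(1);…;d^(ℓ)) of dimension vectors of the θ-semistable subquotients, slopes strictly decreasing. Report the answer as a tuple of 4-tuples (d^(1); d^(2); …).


Barcode: M ≅ I[1,1], I[2,3], I[3,4]^3, I[4,4]. HN layers by μ_θ (5 steps, strictly decreasing):
  μ^(1)=9; μ^(2)=7; μ^(3)=0; μ^(4)=-7; μ^(5)=-9

((0, 0, 1, 0); (1, 0, 0, 0); (0, 0, 3, 3); (0, 1, 0, 0); (0, 0, 0, 1))


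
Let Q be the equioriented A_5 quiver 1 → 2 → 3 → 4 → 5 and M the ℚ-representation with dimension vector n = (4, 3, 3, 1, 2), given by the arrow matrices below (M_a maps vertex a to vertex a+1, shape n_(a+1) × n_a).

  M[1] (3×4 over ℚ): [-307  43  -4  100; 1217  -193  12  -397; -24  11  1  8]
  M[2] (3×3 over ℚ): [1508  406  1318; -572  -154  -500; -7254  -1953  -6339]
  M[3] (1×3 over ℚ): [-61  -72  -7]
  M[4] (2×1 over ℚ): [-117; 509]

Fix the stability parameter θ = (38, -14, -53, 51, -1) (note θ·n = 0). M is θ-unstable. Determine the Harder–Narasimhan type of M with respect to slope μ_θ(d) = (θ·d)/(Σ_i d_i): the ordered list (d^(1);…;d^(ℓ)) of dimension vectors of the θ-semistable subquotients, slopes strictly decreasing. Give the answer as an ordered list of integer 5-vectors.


Barcode: M ≅ I[1,1], I[1,2], I[1,3], I[1,5], I[3,3], I[5,5]. HN layers by μ_θ (6 steps, strictly decreasing):
  μ^(1)=38; μ^(2)=25; μ^(3)=12; μ^(4)=-1; μ^(5)=-29/3; μ^(6)=-53

((1, 0, 0, 0, 0); (0, 0, 0, 1, 1); (1, 1, 0, 0, 0); (0, 0, 0, 0, 1); (2, 2, 2, 0, 0); (0, 0, 1, 0, 0))


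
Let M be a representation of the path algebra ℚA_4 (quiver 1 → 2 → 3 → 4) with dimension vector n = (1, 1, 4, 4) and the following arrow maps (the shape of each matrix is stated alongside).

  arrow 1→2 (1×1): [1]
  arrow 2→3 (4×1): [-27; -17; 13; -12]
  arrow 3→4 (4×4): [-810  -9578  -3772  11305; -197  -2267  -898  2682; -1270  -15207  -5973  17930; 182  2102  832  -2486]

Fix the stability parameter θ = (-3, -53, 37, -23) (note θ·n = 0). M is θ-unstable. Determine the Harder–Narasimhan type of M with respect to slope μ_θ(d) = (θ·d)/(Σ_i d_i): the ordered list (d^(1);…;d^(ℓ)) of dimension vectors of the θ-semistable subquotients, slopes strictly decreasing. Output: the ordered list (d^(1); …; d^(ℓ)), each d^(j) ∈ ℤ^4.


Via rank(M_{q-1}∘⋯∘M_p): M ≅ I[1,3], I[3,4]^3, I[4,4].
μ_θ-semistable layers: μ^(1)=37; μ^(2)=7; μ^(3)=-23; μ^(4)=-28

((0, 0, 1, 0); (0, 0, 3, 3); (0, 0, 0, 1); (1, 1, 0, 0))


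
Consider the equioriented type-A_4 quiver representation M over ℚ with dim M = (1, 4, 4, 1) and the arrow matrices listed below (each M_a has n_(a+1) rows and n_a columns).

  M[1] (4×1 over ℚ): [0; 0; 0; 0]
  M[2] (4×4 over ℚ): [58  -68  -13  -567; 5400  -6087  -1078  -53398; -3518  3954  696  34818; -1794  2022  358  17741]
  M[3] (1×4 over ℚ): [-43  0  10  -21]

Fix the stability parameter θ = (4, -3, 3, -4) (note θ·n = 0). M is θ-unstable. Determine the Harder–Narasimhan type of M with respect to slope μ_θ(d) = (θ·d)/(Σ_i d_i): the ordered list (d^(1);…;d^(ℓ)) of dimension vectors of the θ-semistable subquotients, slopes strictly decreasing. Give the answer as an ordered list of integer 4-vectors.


Barcode: M ≅ I[1,1], I[2,3]^3, I[2,4]. HN layers by μ_θ (4 steps, strictly decreasing):
  μ^(1)=4; μ^(2)=3; μ^(3)=-1/2; μ^(4)=-3

((1, 0, 0, 0); (0, 0, 3, 0); (0, 0, 1, 1); (0, 4, 0, 0))


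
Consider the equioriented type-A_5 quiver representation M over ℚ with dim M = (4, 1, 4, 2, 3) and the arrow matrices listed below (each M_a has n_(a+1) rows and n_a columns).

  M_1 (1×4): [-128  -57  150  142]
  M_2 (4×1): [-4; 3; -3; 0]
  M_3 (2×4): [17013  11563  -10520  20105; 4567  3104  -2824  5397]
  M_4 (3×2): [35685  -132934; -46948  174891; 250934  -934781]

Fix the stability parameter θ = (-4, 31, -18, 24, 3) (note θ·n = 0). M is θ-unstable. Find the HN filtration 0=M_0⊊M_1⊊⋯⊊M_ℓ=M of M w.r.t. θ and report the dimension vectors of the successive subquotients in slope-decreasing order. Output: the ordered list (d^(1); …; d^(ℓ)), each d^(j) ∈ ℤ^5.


Barcode: M ≅ I[1,1]^3, I[1,5], I[3,3]^2, I[3,5], I[5,5]. HN layers by μ_θ (5 steps, strictly decreasing):
  μ^(1)=27/2; μ^(2)=13/2; μ^(3)=3; μ^(4)=-4; μ^(5)=-18

((0, 0, 0, 2, 2); (0, 1, 1, 0, 0); (0, 0, 0, 0, 1); (4, 0, 0, 0, 0); (0, 0, 3, 0, 0))


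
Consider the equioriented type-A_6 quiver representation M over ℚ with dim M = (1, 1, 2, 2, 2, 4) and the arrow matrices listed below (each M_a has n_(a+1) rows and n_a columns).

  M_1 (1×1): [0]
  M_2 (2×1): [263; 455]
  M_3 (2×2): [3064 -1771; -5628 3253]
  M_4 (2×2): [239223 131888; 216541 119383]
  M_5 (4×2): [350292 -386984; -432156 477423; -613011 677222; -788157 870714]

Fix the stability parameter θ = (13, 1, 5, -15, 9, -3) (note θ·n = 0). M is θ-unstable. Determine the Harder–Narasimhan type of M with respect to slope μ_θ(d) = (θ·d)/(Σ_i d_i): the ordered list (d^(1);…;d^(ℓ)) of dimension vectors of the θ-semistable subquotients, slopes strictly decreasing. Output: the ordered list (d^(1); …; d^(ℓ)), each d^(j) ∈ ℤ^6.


Via rank(M_{q-1}∘⋯∘M_p): M ≅ I[1,1], I[2,6], I[3,6], I[6,6]^2.
μ_θ-semistable layers: μ^(1)=13; μ^(2)=3; μ^(3)=-3; μ^(4)=-5

((1, 0, 0, 0, 0, 0); (0, 0, 0, 0, 2, 2); (0, 1, 1, 1, 0, 2); (0, 0, 1, 1, 0, 0))


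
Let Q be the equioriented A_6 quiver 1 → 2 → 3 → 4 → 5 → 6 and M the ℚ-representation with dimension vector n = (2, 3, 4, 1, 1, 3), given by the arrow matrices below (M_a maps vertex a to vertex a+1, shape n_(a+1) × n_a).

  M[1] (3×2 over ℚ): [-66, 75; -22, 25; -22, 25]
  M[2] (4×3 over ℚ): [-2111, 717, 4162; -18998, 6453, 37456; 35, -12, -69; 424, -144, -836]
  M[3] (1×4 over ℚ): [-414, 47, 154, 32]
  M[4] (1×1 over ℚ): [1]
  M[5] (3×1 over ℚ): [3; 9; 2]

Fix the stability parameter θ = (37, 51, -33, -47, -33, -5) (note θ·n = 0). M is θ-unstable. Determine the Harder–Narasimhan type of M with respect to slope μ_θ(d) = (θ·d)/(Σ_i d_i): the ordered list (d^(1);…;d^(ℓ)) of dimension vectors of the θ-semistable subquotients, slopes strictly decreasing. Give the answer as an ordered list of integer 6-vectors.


Interval decomposition of M: I[1,1], I[1,6], I[2,3]^2, I[3,3], I[6,6]^2.
HN type (ℓ=4): μ^(1)=37; μ^(2)=9; μ^(3)=-5; μ^(4)=-33

((1, 0, 0, 0, 0, 0); (0, 2, 2, 0, 0, 0); (1, 1, 1, 1, 1, 3); (0, 0, 1, 0, 0, 0))


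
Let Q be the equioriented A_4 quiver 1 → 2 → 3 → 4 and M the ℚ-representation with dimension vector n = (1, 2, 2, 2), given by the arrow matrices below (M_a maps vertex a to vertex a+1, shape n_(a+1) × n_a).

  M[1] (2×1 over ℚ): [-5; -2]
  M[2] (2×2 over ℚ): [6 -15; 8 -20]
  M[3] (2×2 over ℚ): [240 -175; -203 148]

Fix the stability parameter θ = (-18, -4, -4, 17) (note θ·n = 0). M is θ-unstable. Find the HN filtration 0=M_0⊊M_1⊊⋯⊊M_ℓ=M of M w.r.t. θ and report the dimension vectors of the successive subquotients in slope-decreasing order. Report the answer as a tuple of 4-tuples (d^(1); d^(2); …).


Via rank(M_{q-1}∘⋯∘M_p): M ≅ I[1,2], I[2,4], I[3,4].
μ_θ-semistable layers: μ^(1)=17; μ^(2)=-4; μ^(3)=-18

((0, 0, 0, 2); (0, 2, 2, 0); (1, 0, 0, 0))


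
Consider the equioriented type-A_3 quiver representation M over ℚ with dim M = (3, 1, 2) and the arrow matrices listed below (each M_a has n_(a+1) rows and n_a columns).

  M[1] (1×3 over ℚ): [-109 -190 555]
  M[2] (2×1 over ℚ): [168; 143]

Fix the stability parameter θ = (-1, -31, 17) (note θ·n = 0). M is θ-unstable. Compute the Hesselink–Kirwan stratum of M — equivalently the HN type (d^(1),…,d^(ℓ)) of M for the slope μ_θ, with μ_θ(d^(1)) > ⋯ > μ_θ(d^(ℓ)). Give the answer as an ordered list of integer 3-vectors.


Barcode: M ≅ I[1,1]^2, I[1,3], I[3,3]. HN layers by μ_θ (3 steps, strictly decreasing):
  μ^(1)=17; μ^(2)=-1; μ^(3)=-16

((0, 0, 2); (2, 0, 0); (1, 1, 0))


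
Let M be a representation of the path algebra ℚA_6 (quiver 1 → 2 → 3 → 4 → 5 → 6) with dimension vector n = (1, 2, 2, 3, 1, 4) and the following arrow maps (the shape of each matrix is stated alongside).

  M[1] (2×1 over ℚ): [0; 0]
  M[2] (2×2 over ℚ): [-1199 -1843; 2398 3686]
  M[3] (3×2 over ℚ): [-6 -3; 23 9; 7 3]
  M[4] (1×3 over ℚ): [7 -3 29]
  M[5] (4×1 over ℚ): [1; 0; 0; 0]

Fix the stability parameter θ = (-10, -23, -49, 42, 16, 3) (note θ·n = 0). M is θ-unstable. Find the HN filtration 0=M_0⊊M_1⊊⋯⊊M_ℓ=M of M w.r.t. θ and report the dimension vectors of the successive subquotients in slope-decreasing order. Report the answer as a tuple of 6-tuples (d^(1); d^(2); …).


Barcode: M ≅ I[1,1], I[2,2], I[2,6], I[3,4], I[4,4], I[6,6]^3. HN layers by μ_θ (7 steps, strictly decreasing):
  μ^(1)=42; μ^(2)=61/3; μ^(3)=3; μ^(4)=-10; μ^(5)=-23; μ^(6)=-36; μ^(7)=-49

((0, 0, 0, 2, 0, 0); (0, 0, 0, 1, 1, 1); (0, 0, 0, 0, 0, 3); (1, 0, 0, 0, 0, 0); (0, 1, 0, 0, 0, 0); (0, 1, 1, 0, 0, 0); (0, 0, 1, 0, 0, 0))


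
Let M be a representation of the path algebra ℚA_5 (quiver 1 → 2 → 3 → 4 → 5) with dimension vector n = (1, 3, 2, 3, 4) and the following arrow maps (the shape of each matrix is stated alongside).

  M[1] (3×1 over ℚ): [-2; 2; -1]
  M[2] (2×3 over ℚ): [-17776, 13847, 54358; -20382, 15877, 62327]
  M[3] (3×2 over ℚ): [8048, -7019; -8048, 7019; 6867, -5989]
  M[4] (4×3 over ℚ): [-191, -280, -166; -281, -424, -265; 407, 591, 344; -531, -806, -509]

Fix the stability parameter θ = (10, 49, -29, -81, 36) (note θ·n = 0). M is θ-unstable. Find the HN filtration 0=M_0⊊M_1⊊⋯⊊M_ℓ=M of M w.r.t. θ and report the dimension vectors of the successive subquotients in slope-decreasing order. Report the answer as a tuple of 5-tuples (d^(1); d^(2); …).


Interval decomposition of M: I[1,5], I[2,2], I[2,5], I[4,5], I[5,5].
HN type (ℓ=5): μ^(1)=49; μ^(2)=36; μ^(3)=-51/4; μ^(4)=-61/3; μ^(5)=-81

((0, 1, 0, 0, 0); (0, 0, 0, 0, 4); (1, 1, 1, 1, 0); (0, 1, 1, 1, 0); (0, 0, 0, 1, 0))


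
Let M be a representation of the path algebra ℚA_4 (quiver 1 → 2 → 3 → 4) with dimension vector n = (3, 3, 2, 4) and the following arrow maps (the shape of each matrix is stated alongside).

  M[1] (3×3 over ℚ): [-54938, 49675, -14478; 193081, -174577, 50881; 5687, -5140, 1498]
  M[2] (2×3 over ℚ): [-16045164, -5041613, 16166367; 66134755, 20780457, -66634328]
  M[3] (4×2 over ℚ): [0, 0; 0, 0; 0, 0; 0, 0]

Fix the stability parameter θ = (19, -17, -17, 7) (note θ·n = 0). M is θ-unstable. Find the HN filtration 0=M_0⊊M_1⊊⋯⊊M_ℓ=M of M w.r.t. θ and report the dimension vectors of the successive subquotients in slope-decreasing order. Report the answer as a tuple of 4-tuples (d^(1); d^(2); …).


Via rank(M_{q-1}∘⋯∘M_p): M ≅ I[1,2], I[1,3]^2, I[4,4]^4.
μ_θ-semistable layers: μ^(1)=7; μ^(2)=1; μ^(3)=-5

((0, 0, 0, 4); (1, 1, 0, 0); (2, 2, 2, 0))


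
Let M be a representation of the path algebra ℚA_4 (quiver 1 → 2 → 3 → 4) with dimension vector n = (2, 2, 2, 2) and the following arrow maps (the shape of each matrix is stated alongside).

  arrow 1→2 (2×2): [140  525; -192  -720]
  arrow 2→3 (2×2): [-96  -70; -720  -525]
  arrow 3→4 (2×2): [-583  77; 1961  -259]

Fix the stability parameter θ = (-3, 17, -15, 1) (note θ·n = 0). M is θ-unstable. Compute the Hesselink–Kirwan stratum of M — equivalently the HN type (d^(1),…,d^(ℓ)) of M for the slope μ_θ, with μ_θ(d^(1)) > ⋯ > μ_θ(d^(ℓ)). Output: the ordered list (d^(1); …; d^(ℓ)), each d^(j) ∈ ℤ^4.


Via rank(M_{q-1}∘⋯∘M_p): M ≅ I[1,1], I[1,2], I[2,4], I[3,3], I[4,4].
μ_θ-semistable layers: μ^(1)=17; μ^(2)=1; μ^(3)=-3; μ^(4)=-15

((0, 1, 0, 0); (0, 1, 1, 2); (2, 0, 0, 0); (0, 0, 1, 0))


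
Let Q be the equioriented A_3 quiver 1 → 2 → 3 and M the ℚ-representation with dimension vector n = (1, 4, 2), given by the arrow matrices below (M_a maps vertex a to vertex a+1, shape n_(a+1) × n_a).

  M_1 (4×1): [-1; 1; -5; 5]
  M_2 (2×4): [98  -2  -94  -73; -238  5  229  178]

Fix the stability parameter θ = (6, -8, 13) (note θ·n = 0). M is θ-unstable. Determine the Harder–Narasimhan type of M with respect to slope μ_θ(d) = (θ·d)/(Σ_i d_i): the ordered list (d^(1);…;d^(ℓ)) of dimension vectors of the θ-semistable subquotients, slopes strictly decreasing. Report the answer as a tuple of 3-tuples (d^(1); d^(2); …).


Barcode: M ≅ I[1,3], I[2,2]^2, I[2,3]. HN layers by μ_θ (3 steps, strictly decreasing):
  μ^(1)=13; μ^(2)=-1; μ^(3)=-8

((0, 0, 2); (1, 1, 0); (0, 3, 0))


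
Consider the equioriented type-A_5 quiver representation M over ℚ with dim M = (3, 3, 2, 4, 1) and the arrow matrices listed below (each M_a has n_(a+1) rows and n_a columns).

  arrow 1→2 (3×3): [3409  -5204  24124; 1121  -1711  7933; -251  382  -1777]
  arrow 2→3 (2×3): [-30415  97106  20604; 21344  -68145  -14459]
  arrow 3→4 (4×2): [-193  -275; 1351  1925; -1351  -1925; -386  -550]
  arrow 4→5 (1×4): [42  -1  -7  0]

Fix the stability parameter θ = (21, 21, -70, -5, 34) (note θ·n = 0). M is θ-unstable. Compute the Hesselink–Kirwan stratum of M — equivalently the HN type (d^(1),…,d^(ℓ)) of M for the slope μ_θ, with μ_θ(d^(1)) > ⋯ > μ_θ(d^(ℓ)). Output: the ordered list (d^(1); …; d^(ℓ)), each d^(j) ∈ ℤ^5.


Barcode: M ≅ I[1,2], I[1,3], I[1,4], I[4,4]^2, I[4,5]. HN layers by μ_θ (4 steps, strictly decreasing):
  μ^(1)=34; μ^(2)=21; μ^(3)=-5; μ^(4)=-28/3

((0, 0, 0, 0, 1); (1, 1, 0, 0, 0); (0, 0, 0, 4, 0); (2, 2, 2, 0, 0))


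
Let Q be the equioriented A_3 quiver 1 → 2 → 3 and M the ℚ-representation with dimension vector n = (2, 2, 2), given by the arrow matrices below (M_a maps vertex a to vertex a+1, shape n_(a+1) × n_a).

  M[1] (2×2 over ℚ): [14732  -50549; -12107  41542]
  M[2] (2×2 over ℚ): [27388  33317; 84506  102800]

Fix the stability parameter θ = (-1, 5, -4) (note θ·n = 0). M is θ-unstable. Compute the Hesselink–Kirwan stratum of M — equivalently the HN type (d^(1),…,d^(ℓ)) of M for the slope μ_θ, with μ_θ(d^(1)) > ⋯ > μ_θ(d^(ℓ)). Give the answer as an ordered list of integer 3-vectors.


Interval decomposition of M: I[1,3]^2.
HN type (ℓ=2): μ^(1)=1/2; μ^(2)=-1

((0, 2, 2); (2, 0, 0))


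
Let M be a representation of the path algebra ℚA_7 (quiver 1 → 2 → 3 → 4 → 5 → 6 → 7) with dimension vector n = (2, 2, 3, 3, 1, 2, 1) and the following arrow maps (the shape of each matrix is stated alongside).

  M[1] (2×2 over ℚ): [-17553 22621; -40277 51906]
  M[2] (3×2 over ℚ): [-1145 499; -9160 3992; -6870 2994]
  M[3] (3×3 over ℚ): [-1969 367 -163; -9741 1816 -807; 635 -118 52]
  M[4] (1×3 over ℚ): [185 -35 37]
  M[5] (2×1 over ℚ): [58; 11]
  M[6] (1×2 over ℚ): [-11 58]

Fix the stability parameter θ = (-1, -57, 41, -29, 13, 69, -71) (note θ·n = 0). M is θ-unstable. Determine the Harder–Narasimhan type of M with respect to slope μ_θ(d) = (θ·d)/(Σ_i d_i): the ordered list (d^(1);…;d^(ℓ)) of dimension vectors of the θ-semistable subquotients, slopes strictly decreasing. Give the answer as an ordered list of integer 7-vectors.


Interval decomposition of M: I[1,2], I[1,6], I[3,4]^2, I[6,7].
HN type (ℓ=5): μ^(1)=69; μ^(2)=13; μ^(3)=6; μ^(4)=-1; μ^(5)=-29

((0, 0, 0, 0, 0, 1, 0); (0, 0, 0, 0, 1, 0, 0); (0, 0, 3, 3, 0, 0, 0); (0, 0, 0, 0, 0, 1, 1); (2, 2, 0, 0, 0, 0, 0))


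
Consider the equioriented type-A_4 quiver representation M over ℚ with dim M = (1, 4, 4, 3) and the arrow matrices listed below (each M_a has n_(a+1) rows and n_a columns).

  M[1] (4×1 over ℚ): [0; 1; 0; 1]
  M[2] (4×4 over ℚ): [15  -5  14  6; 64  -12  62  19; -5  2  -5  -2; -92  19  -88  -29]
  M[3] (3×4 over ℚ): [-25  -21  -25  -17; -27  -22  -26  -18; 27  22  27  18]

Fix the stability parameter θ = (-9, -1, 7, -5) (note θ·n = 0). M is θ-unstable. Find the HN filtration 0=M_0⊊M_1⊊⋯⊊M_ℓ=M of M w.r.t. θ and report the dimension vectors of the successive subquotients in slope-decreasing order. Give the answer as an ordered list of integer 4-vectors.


Barcode: M ≅ I[1,4], I[2,3], I[2,4]^2. HN layers by μ_θ (4 steps, strictly decreasing):
  μ^(1)=7; μ^(2)=1; μ^(3)=-1; μ^(4)=-9

((0, 0, 1, 0); (0, 0, 3, 3); (0, 4, 0, 0); (1, 0, 0, 0))


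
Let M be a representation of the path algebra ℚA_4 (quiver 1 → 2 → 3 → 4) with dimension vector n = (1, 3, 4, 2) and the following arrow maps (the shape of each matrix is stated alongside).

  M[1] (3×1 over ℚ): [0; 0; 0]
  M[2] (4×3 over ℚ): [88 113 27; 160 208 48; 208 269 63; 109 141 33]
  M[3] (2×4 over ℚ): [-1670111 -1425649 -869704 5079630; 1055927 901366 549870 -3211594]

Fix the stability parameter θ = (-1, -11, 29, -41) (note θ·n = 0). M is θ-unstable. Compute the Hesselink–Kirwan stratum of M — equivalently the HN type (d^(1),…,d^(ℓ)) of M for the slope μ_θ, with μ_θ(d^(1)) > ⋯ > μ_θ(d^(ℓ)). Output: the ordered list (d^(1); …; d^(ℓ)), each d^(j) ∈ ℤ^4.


Via rank(M_{q-1}∘⋯∘M_p): M ≅ I[1,1], I[2,2], I[2,3], I[2,4], I[3,3], I[3,4].
μ_θ-semistable layers: μ^(1)=29; μ^(2)=-1; μ^(3)=-6; μ^(4)=-11

((0, 0, 2, 0); (1, 0, 0, 0); (0, 0, 2, 2); (0, 3, 0, 0))


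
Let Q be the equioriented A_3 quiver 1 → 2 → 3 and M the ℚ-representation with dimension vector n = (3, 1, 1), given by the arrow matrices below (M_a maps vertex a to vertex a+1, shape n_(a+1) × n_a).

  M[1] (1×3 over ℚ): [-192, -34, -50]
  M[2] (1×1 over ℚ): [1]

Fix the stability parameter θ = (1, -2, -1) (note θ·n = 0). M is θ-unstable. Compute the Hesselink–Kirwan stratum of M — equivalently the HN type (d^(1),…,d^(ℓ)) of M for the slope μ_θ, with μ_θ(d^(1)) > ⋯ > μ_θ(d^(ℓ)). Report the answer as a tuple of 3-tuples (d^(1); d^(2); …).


Interval decomposition of M: I[1,1]^2, I[1,3].
HN type (ℓ=2): μ^(1)=1; μ^(2)=-2/3

((2, 0, 0); (1, 1, 1))


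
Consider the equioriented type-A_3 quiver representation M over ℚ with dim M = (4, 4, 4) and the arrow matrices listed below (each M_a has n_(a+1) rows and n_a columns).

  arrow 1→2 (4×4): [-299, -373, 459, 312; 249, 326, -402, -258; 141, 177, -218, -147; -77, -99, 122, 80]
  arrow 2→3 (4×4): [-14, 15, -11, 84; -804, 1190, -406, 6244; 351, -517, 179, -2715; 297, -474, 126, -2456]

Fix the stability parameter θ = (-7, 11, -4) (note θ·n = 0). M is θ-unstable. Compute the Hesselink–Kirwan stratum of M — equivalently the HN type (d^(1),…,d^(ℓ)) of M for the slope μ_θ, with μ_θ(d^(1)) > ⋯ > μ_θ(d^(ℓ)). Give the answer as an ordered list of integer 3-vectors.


Barcode: M ≅ I[1,2], I[1,3]^3, I[3,3]. HN layers by μ_θ (4 steps, strictly decreasing):
  μ^(1)=11; μ^(2)=7/2; μ^(3)=-4; μ^(4)=-7

((0, 1, 0); (0, 3, 3); (0, 0, 1); (4, 0, 0))


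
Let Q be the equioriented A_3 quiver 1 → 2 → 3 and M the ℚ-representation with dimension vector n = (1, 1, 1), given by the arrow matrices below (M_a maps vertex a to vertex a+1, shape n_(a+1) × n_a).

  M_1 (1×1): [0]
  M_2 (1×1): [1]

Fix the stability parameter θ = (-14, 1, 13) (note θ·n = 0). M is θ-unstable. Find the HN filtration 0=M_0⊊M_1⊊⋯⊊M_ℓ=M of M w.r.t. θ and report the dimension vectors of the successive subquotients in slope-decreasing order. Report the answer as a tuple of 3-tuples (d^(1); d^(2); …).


Interval decomposition of M: I[1,1], I[2,3].
HN type (ℓ=3): μ^(1)=13; μ^(2)=1; μ^(3)=-14

((0, 0, 1); (0, 1, 0); (1, 0, 0))


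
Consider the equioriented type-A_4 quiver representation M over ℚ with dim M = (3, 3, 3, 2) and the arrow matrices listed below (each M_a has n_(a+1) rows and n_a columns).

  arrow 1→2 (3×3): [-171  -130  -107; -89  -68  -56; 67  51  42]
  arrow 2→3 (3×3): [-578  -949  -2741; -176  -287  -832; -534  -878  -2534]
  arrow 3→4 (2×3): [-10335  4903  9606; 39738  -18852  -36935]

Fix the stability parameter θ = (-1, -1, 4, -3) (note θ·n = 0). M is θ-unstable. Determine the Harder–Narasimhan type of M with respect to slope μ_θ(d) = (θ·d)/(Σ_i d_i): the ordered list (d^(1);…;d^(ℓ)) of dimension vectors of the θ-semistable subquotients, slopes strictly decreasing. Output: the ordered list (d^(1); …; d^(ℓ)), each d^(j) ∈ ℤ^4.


Barcode: M ≅ I[1,3], I[1,4]^2. HN layers by μ_θ (3 steps, strictly decreasing):
  μ^(1)=4; μ^(2)=1/2; μ^(3)=-1

((0, 0, 1, 0); (0, 0, 2, 2); (3, 3, 0, 0))


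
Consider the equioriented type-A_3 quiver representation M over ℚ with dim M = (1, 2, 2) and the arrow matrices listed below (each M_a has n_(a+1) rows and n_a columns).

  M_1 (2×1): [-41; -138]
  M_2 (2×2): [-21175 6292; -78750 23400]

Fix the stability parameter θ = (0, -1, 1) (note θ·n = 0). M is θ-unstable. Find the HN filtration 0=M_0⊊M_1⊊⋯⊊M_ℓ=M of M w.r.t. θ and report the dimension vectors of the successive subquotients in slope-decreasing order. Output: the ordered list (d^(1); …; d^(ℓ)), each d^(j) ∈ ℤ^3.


Via rank(M_{q-1}∘⋯∘M_p): M ≅ I[1,3], I[2,2], I[3,3].
μ_θ-semistable layers: μ^(1)=1; μ^(2)=-1/2; μ^(3)=-1

((0, 0, 2); (1, 1, 0); (0, 1, 0))


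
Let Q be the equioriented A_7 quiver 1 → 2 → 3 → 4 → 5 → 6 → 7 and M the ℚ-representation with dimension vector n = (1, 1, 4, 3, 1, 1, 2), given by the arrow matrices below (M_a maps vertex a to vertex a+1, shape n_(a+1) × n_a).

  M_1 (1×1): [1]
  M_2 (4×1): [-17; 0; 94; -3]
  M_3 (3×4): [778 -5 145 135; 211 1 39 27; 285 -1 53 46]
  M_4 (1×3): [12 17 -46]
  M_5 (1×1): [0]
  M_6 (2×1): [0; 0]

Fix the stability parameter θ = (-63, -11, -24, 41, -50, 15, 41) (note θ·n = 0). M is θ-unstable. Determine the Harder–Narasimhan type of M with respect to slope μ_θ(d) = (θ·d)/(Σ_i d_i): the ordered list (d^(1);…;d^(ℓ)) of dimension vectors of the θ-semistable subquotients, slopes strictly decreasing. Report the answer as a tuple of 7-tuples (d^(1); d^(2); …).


Barcode: M ≅ I[1,4], I[3,3], I[3,4], I[3,5], I[6,6], I[7,7]^2. HN layers by μ_θ (6 steps, strictly decreasing):
  μ^(1)=41; μ^(2)=15; μ^(3)=-9/2; μ^(4)=-35/2; μ^(5)=-24; μ^(6)=-63

((0, 0, 0, 2, 0, 0, 2); (0, 0, 0, 0, 0, 1, 0); (0, 0, 0, 1, 1, 0, 0); (0, 1, 1, 0, 0, 0, 0); (0, 0, 3, 0, 0, 0, 0); (1, 0, 0, 0, 0, 0, 0))


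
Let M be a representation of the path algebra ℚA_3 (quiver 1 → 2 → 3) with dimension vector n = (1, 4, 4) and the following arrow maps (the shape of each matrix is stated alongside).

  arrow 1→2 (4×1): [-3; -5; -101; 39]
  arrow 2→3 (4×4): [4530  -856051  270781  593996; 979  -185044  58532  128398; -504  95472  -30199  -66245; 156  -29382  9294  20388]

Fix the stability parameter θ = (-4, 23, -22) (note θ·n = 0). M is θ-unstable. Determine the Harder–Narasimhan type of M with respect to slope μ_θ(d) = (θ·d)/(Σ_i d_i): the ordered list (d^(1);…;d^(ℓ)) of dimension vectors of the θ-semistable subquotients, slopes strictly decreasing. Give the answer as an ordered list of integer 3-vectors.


Barcode: M ≅ I[1,3], I[2,2], I[2,3]^2, I[3,3]. HN layers by μ_θ (4 steps, strictly decreasing):
  μ^(1)=23; μ^(2)=1/2; μ^(3)=-4; μ^(4)=-22

((0, 1, 0); (0, 3, 3); (1, 0, 0); (0, 0, 1))


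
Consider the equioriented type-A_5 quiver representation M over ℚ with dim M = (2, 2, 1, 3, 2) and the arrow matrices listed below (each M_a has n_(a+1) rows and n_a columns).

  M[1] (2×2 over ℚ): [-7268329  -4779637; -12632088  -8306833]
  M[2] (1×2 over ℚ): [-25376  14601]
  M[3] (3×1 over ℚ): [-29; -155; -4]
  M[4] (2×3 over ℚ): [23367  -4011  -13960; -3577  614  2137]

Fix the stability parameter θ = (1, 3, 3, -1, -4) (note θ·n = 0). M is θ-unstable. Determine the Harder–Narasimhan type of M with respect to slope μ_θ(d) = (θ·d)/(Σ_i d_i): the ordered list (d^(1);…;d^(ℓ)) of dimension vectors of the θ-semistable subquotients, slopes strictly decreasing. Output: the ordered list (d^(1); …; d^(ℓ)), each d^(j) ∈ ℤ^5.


Barcode: M ≅ I[1,2], I[1,5], I[4,4], I[4,5]. HN layers by μ_θ (5 steps, strictly decreasing):
  μ^(1)=3; μ^(2)=1; μ^(3)=2/5; μ^(4)=-1; μ^(5)=-5/2

((0, 1, 0, 0, 0); (1, 0, 0, 0, 0); (1, 1, 1, 1, 1); (0, 0, 0, 1, 0); (0, 0, 0, 1, 1))


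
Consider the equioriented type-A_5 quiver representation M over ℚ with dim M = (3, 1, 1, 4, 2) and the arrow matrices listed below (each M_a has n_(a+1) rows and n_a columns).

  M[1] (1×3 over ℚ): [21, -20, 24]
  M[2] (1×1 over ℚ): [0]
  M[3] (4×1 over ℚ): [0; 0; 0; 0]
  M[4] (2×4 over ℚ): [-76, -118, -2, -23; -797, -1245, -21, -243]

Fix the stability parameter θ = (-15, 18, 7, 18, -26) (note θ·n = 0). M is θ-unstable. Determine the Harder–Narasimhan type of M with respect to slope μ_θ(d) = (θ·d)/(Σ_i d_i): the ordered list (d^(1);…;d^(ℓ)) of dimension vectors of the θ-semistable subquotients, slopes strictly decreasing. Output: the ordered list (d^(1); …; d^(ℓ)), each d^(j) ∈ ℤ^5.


Barcode: M ≅ I[1,1]^2, I[1,2], I[3,3], I[4,4]^2, I[4,5]^2. HN layers by μ_θ (4 steps, strictly decreasing):
  μ^(1)=18; μ^(2)=7; μ^(3)=-4; μ^(4)=-15

((0, 1, 0, 2, 0); (0, 0, 1, 0, 0); (0, 0, 0, 2, 2); (3, 0, 0, 0, 0))


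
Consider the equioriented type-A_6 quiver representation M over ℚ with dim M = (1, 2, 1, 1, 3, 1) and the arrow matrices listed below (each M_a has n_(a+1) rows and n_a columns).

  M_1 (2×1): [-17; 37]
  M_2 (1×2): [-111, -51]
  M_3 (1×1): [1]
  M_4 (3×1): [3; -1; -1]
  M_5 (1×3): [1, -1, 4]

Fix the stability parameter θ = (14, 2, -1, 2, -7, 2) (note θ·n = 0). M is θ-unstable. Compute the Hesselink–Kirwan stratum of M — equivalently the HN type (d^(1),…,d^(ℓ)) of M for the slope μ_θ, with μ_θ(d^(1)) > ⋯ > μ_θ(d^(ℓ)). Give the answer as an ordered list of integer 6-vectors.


Barcode: M ≅ I[1,2], I[2,5], I[5,5], I[5,6]. HN layers by μ_θ (4 steps, strictly decreasing):
  μ^(1)=8; μ^(2)=2; μ^(3)=-1; μ^(4)=-7

((1, 1, 0, 0, 0, 0); (0, 0, 0, 0, 0, 1); (0, 1, 1, 1, 1, 0); (0, 0, 0, 0, 2, 0))


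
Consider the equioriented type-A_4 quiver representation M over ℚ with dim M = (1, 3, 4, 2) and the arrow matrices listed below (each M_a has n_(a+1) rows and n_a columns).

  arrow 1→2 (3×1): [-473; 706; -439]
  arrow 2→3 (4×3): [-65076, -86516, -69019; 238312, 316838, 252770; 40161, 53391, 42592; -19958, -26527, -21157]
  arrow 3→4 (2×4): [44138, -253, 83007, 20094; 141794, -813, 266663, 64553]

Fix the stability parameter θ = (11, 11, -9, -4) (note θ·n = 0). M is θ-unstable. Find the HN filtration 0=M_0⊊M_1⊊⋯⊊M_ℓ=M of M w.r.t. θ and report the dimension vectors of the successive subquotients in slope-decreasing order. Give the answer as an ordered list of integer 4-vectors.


Via rank(M_{q-1}∘⋯∘M_p): M ≅ I[1,4], I[2,3], I[2,4], I[3,3].
μ_θ-semistable layers: μ^(1)=9/4; μ^(2)=1; μ^(3)=-2/3; μ^(4)=-9

((1, 1, 1, 1); (0, 1, 1, 0); (0, 1, 1, 1); (0, 0, 1, 0))


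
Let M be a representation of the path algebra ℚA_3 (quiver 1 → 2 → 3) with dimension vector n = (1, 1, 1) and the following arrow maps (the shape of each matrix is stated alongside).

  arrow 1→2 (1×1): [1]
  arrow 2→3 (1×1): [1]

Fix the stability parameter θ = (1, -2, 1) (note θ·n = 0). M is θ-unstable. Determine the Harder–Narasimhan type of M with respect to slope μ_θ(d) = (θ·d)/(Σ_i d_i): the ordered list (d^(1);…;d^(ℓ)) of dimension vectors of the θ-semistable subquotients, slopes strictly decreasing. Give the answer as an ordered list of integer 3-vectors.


Interval decomposition of M: I[1,3].
HN type (ℓ=2): μ^(1)=1; μ^(2)=-1/2

((0, 0, 1); (1, 1, 0))


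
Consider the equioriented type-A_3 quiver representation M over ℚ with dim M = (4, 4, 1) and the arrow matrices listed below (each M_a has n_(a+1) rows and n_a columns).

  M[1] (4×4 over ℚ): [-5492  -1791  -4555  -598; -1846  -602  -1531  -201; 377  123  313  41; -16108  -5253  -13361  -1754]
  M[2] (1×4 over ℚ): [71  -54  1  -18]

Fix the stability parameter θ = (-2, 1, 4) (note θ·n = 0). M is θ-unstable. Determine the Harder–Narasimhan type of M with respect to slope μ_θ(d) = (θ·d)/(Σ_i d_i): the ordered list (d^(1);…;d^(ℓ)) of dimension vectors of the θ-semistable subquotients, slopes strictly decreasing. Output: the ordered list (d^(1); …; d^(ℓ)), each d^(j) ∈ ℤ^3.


Via rank(M_{q-1}∘⋯∘M_p): M ≅ I[1,1], I[1,2]^2, I[1,3], I[2,2].
μ_θ-semistable layers: μ^(1)=4; μ^(2)=1; μ^(3)=-2

((0, 0, 1); (0, 4, 0); (4, 0, 0))


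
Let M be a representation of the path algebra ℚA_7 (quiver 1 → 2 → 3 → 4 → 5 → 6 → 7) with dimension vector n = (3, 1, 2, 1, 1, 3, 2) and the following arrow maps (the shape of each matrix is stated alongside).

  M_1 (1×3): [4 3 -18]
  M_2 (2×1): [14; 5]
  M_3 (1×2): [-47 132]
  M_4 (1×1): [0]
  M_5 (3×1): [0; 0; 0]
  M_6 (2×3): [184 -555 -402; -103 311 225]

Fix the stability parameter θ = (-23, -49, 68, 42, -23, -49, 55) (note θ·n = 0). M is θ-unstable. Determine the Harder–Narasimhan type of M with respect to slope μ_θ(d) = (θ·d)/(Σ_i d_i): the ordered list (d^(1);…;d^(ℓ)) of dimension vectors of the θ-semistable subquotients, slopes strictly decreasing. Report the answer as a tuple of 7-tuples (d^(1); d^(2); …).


Barcode: M ≅ I[1,1]^2, I[1,4], I[3,3], I[5,5], I[6,6], I[6,7]^2. HN layers by μ_θ (5 steps, strictly decreasing):
  μ^(1)=68; μ^(2)=55; μ^(3)=-23; μ^(4)=-36; μ^(5)=-49

((0, 0, 1, 0, 0, 0, 0); (0, 0, 1, 1, 0, 0, 2); (2, 0, 0, 0, 1, 0, 0); (1, 1, 0, 0, 0, 0, 0); (0, 0, 0, 0, 0, 3, 0))


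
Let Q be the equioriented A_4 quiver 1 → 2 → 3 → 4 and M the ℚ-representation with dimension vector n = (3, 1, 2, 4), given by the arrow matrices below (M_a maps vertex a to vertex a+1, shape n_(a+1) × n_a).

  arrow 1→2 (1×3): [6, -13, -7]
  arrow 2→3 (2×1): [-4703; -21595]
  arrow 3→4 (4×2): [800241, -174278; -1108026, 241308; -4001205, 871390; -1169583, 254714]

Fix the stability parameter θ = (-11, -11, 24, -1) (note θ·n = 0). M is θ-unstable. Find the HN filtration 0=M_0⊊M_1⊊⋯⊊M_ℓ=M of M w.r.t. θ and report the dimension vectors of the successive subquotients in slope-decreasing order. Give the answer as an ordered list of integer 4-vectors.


Interval decomposition of M: I[1,1]^2, I[1,4], I[3,3], I[4,4]^3.
HN type (ℓ=4): μ^(1)=24; μ^(2)=23/2; μ^(3)=-1; μ^(4)=-11

((0, 0, 1, 0); (0, 0, 1, 1); (0, 0, 0, 3); (3, 1, 0, 0))


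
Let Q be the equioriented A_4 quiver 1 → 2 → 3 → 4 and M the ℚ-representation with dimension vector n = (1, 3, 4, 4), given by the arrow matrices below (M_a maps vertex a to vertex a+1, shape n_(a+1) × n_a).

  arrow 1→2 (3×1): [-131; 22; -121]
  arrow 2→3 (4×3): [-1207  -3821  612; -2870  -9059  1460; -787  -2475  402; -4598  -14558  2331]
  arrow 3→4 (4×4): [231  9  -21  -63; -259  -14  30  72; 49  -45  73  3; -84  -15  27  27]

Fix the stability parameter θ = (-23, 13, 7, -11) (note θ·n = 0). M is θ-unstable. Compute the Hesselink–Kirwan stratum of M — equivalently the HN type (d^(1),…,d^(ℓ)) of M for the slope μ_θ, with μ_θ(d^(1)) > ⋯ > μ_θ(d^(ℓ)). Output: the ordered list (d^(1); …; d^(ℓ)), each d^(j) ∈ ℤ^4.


Barcode: M ≅ I[1,4], I[2,3], I[2,4], I[3,3], I[4,4]^2. HN layers by μ_θ (5 steps, strictly decreasing):
  μ^(1)=10; μ^(2)=7; μ^(3)=3; μ^(4)=-11; μ^(5)=-23

((0, 1, 1, 0); (0, 0, 1, 0); (0, 2, 2, 2); (0, 0, 0, 2); (1, 0, 0, 0))


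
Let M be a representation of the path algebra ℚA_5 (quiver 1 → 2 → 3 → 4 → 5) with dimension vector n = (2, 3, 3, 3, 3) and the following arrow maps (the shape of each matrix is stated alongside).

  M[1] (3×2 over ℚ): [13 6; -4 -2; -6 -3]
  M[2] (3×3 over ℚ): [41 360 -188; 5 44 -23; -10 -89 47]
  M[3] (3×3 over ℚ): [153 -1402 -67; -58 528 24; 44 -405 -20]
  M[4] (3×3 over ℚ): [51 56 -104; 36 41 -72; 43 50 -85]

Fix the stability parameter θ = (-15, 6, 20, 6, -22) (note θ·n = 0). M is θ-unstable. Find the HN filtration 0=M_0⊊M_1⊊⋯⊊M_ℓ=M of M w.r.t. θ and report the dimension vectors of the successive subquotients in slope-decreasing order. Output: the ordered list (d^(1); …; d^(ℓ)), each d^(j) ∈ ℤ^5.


Barcode: M ≅ I[1,5]^2, I[2,5]. HN layers by μ_θ (2 steps, strictly decreasing):
  μ^(1)=5/2; μ^(2)=-15

((0, 3, 3, 3, 3); (2, 0, 0, 0, 0))


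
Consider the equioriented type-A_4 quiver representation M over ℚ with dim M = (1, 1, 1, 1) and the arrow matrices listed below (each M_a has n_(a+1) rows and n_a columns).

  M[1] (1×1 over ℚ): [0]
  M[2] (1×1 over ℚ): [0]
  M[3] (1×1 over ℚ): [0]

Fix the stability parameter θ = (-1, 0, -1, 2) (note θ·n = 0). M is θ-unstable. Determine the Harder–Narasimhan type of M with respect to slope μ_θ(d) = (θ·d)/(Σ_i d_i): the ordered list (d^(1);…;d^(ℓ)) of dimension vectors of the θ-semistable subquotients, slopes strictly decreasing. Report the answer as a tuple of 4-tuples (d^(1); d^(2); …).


Interval decomposition of M: I[1,1], I[2,2], I[3,3], I[4,4].
HN type (ℓ=3): μ^(1)=2; μ^(2)=0; μ^(3)=-1

((0, 0, 0, 1); (0, 1, 0, 0); (1, 0, 1, 0))


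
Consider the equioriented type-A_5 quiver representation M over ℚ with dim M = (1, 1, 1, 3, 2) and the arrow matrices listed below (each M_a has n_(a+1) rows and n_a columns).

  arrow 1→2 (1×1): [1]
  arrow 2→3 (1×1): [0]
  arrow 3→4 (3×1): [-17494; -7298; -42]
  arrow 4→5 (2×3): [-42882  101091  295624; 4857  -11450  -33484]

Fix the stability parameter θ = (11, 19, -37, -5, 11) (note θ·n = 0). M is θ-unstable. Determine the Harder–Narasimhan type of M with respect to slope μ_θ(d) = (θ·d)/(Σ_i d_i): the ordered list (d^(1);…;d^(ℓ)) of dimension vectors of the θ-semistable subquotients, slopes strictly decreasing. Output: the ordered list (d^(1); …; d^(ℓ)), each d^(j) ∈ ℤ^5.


Via rank(M_{q-1}∘⋯∘M_p): M ≅ I[1,2], I[3,5], I[4,4], I[4,5].
μ_θ-semistable layers: μ^(1)=19; μ^(2)=11; μ^(3)=-5; μ^(4)=-37

((0, 1, 0, 0, 0); (1, 0, 0, 0, 2); (0, 0, 0, 3, 0); (0, 0, 1, 0, 0))


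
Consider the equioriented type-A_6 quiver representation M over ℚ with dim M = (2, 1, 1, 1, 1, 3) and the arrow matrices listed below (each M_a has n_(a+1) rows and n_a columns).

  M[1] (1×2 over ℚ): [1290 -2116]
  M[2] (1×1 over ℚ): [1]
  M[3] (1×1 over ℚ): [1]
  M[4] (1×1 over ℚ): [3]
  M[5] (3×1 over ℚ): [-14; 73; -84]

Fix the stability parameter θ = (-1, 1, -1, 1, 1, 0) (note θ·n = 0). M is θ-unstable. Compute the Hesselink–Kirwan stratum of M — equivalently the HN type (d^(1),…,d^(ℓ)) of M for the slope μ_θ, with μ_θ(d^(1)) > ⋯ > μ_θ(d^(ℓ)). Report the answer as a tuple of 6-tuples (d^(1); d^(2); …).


Via rank(M_{q-1}∘⋯∘M_p): M ≅ I[1,1], I[1,6], I[6,6]^2.
μ_θ-semistable layers: μ^(1)=2/3; μ^(2)=0; μ^(3)=-1

((0, 0, 0, 1, 1, 1); (0, 1, 1, 0, 0, 2); (2, 0, 0, 0, 0, 0))


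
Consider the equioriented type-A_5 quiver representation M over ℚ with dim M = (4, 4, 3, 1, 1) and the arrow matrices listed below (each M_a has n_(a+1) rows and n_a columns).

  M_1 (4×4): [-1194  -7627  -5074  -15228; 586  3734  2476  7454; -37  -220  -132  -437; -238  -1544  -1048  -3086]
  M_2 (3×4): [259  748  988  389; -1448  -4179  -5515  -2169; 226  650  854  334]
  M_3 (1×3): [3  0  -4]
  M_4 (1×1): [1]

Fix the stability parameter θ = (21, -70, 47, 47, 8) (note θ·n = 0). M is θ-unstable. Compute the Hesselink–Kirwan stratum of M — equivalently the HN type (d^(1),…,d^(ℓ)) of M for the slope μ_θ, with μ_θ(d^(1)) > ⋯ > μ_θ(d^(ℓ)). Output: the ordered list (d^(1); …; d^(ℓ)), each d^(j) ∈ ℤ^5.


Interval decomposition of M: I[1,1]^2, I[1,3], I[1,5], I[2,2], I[2,3].
HN type (ℓ=5): μ^(1)=47; μ^(2)=34; μ^(3)=21; μ^(4)=-49/2; μ^(5)=-70

((0, 0, 2, 0, 0); (0, 0, 1, 1, 1); (2, 0, 0, 0, 0); (2, 2, 0, 0, 0); (0, 2, 0, 0, 0))


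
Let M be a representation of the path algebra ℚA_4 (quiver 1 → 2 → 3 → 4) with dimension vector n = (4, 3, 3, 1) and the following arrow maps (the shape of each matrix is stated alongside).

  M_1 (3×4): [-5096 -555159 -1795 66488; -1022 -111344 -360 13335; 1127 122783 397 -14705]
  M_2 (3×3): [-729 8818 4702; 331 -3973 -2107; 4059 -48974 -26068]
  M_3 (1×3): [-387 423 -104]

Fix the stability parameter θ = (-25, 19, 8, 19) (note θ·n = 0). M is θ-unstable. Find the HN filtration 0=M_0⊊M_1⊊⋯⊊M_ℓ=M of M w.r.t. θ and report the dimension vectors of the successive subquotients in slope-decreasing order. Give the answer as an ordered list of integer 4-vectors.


Interval decomposition of M: I[1,1], I[1,3]^2, I[1,4].
HN type (ℓ=3): μ^(1)=19; μ^(2)=27/2; μ^(3)=-25

((0, 0, 0, 1); (0, 3, 3, 0); (4, 0, 0, 0))


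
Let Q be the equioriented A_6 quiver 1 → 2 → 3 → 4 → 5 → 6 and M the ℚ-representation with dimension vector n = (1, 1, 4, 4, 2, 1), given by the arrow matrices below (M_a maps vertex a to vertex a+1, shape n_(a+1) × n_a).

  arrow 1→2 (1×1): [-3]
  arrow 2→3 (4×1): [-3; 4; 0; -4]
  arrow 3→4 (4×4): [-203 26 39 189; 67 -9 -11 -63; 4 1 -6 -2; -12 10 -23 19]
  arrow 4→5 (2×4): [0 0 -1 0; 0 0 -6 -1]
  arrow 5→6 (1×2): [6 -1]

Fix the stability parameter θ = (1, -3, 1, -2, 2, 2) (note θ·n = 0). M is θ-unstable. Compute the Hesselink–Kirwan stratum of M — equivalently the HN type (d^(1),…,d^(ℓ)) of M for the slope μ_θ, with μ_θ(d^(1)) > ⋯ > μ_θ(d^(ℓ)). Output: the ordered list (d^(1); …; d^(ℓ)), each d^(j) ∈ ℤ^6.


Barcode: M ≅ I[1,4], I[3,4], I[3,5], I[3,6]. HN layers by μ_θ (3 steps, strictly decreasing):
  μ^(1)=2; μ^(2)=-1/2; μ^(3)=-1

((0, 0, 0, 0, 2, 1); (0, 0, 4, 4, 0, 0); (1, 1, 0, 0, 0, 0))


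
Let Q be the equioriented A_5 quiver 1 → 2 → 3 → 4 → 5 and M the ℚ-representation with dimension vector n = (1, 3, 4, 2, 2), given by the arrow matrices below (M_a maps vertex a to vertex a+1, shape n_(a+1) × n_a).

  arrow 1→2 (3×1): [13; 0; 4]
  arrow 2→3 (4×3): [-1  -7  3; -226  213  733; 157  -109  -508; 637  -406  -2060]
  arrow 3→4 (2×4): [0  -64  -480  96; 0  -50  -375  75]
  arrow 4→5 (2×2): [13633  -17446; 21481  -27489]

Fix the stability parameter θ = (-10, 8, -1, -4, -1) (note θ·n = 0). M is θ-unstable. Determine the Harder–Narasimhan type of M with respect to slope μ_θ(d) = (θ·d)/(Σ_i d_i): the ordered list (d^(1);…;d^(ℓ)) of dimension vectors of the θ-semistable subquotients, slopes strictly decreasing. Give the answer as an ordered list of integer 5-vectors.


Via rank(M_{q-1}∘⋯∘M_p): M ≅ I[1,3], I[2,3], I[2,5], I[3,3], I[4,5].
μ_θ-semistable layers: μ^(1)=7/2; μ^(2)=1/2; μ^(3)=-1; μ^(4)=-4; μ^(5)=-10

((0, 2, 2, 0, 0); (0, 1, 1, 1, 1); (0, 0, 1, 0, 1); (0, 0, 0, 1, 0); (1, 0, 0, 0, 0))


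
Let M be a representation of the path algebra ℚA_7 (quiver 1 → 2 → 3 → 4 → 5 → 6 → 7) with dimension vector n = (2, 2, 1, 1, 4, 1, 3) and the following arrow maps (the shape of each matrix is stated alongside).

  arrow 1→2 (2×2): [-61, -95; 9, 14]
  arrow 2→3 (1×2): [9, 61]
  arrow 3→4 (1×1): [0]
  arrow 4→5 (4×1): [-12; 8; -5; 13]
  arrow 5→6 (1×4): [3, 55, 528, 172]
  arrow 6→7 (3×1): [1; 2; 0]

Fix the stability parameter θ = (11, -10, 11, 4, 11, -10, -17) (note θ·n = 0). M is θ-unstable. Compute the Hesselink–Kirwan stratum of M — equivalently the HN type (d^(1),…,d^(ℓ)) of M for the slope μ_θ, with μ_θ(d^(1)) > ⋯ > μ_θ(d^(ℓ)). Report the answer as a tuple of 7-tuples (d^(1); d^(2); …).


Via rank(M_{q-1}∘⋯∘M_p): M ≅ I[1,2], I[1,3], I[4,5], I[5,5]^2, I[5,7], I[7,7]^2.
μ_θ-semistable layers: μ^(1)=11; μ^(2)=4; μ^(3)=1/2; μ^(4)=-16/3; μ^(5)=-17

((0, 0, 1, 0, 3, 0, 0); (0, 0, 0, 1, 0, 0, 0); (2, 2, 0, 0, 0, 0, 0); (0, 0, 0, 0, 1, 1, 1); (0, 0, 0, 0, 0, 0, 2))
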